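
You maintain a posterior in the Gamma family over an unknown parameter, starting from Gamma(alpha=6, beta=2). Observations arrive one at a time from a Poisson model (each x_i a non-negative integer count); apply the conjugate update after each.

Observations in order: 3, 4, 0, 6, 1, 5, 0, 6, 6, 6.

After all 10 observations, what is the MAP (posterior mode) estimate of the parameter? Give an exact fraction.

7/2

obs 1: x=3 → posterior Gamma(9, 3)
obs 2: x=4 → posterior Gamma(13, 4)
obs 3: x=0 → posterior Gamma(13, 5)
obs 4: x=6 → posterior Gamma(19, 6)
obs 5: x=1 → posterior Gamma(20, 7)
obs 6: x=5 → posterior Gamma(25, 8)
obs 7: x=0 → posterior Gamma(25, 9)
obs 8: x=6 → posterior Gamma(31, 10)
obs 9: x=6 → posterior Gamma(37, 11)
obs 10: x=6 → posterior Gamma(43, 12)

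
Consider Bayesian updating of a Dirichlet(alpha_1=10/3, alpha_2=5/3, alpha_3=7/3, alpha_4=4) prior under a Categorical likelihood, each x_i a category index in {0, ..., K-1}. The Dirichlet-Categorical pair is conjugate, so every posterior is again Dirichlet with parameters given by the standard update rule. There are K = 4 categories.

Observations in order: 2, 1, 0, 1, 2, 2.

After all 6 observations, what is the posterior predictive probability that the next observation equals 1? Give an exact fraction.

obs 1: x=2 → posterior Dirichlet(10/3, 5/3, 10/3, 4)
obs 2: x=1 → posterior Dirichlet(10/3, 8/3, 10/3, 4)
obs 3: x=0 → posterior Dirichlet(13/3, 8/3, 10/3, 4)
obs 4: x=1 → posterior Dirichlet(13/3, 11/3, 10/3, 4)
obs 5: x=2 → posterior Dirichlet(13/3, 11/3, 13/3, 4)
obs 6: x=2 → posterior Dirichlet(13/3, 11/3, 16/3, 4)

11/52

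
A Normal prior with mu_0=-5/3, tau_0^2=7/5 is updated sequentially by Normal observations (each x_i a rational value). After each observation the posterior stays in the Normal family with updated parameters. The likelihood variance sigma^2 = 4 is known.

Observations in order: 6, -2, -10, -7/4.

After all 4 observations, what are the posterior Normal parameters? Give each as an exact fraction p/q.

mu_0=-1051/576, tau_0^2=7/12

obs 1: x=6 → posterior Normal(26/81, 28/27)
obs 2: x=-2 → posterior Normal(-8/51, 14/17)
obs 3: x=-10 → posterior Normal(-226/123, 28/41)
obs 4: x=-7/4 → posterior Normal(-1051/576, 7/12)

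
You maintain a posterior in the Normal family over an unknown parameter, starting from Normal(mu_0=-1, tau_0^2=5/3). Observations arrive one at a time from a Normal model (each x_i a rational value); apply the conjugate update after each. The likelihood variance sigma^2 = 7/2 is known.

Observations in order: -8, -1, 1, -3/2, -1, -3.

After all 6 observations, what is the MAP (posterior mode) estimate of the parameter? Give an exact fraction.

-52/27

obs 1: x=-8 → posterior Normal(-101/31, 35/31)
obs 2: x=-1 → posterior Normal(-111/41, 35/41)
obs 3: x=1 → posterior Normal(-101/51, 35/51)
obs 4: x=-3/2 → posterior Normal(-116/61, 35/61)
obs 5: x=-1 → posterior Normal(-126/71, 35/71)
obs 6: x=-3 → posterior Normal(-52/27, 35/81)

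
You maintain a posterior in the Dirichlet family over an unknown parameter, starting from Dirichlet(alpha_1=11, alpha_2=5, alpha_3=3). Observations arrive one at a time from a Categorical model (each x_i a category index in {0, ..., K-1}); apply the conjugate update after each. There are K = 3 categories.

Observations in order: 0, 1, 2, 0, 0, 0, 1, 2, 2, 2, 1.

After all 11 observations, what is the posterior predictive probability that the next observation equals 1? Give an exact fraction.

obs 1: x=0 → posterior Dirichlet(12, 5, 3)
obs 2: x=1 → posterior Dirichlet(12, 6, 3)
obs 3: x=2 → posterior Dirichlet(12, 6, 4)
obs 4: x=0 → posterior Dirichlet(13, 6, 4)
obs 5: x=0 → posterior Dirichlet(14, 6, 4)
obs 6: x=0 → posterior Dirichlet(15, 6, 4)
obs 7: x=1 → posterior Dirichlet(15, 7, 4)
obs 8: x=2 → posterior Dirichlet(15, 7, 5)
obs 9: x=2 → posterior Dirichlet(15, 7, 6)
obs 10: x=2 → posterior Dirichlet(15, 7, 7)
obs 11: x=1 → posterior Dirichlet(15, 8, 7)

4/15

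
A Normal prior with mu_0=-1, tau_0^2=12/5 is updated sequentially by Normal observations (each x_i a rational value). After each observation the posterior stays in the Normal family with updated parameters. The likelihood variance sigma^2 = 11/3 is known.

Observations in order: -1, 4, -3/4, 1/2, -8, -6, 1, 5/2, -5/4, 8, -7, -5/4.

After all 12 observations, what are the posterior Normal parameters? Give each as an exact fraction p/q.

mu_0=-388/487, tau_0^2=132/487

obs 1: x=-1 → posterior Normal(-1, 132/91)
obs 2: x=4 → posterior Normal(53/127, 132/127)
obs 3: x=-3/4 → posterior Normal(26/163, 132/163)
obs 4: x=1/2 → posterior Normal(44/199, 132/199)
obs 5: x=-8 → posterior Normal(-244/235, 132/235)
obs 6: x=-6 → posterior Normal(-460/271, 132/271)
obs 7: x=1 → posterior Normal(-424/307, 132/307)
obs 8: x=5/2 → posterior Normal(-334/343, 132/343)
obs 9: x=-5/4 → posterior Normal(-1, 132/379)
obs 10: x=8 → posterior Normal(-91/415, 132/415)
obs 11: x=-7 → posterior Normal(-343/451, 12/41)
obs 12: x=-5/4 → posterior Normal(-388/487, 132/487)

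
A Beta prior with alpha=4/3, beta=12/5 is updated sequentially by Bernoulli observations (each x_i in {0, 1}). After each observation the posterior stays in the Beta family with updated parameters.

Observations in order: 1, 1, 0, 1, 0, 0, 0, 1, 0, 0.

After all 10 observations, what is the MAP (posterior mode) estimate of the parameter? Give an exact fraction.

65/176

obs 1: x=1 → posterior Beta(7/3, 12/5)
obs 2: x=1 → posterior Beta(10/3, 12/5)
obs 3: x=0 → posterior Beta(10/3, 17/5)
obs 4: x=1 → posterior Beta(13/3, 17/5)
obs 5: x=0 → posterior Beta(13/3, 22/5)
obs 6: x=0 → posterior Beta(13/3, 27/5)
obs 7: x=0 → posterior Beta(13/3, 32/5)
obs 8: x=1 → posterior Beta(16/3, 32/5)
obs 9: x=0 → posterior Beta(16/3, 37/5)
obs 10: x=0 → posterior Beta(16/3, 42/5)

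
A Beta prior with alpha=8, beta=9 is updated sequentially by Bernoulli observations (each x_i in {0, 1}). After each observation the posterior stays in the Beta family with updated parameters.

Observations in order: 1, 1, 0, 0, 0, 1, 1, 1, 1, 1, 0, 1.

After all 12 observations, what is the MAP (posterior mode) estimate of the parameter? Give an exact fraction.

5/9

obs 1: x=1 → posterior Beta(9, 9)
obs 2: x=1 → posterior Beta(10, 9)
obs 3: x=0 → posterior Beta(10, 10)
obs 4: x=0 → posterior Beta(10, 11)
obs 5: x=0 → posterior Beta(10, 12)
obs 6: x=1 → posterior Beta(11, 12)
obs 7: x=1 → posterior Beta(12, 12)
obs 8: x=1 → posterior Beta(13, 12)
obs 9: x=1 → posterior Beta(14, 12)
obs 10: x=1 → posterior Beta(15, 12)
obs 11: x=0 → posterior Beta(15, 13)
obs 12: x=1 → posterior Beta(16, 13)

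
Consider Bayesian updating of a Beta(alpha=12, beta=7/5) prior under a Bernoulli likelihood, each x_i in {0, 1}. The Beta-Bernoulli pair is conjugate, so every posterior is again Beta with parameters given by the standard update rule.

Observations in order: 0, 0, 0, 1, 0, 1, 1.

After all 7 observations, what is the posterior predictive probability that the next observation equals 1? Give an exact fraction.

25/34

obs 1: x=0 → posterior Beta(12, 12/5)
obs 2: x=0 → posterior Beta(12, 17/5)
obs 3: x=0 → posterior Beta(12, 22/5)
obs 4: x=1 → posterior Beta(13, 22/5)
obs 5: x=0 → posterior Beta(13, 27/5)
obs 6: x=1 → posterior Beta(14, 27/5)
obs 7: x=1 → posterior Beta(15, 27/5)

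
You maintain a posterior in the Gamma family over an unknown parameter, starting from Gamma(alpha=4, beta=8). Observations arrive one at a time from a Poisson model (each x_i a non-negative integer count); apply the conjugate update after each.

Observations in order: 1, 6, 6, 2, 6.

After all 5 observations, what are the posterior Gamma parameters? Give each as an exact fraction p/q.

obs 1: x=1 → posterior Gamma(5, 9)
obs 2: x=6 → posterior Gamma(11, 10)
obs 3: x=6 → posterior Gamma(17, 11)
obs 4: x=2 → posterior Gamma(19, 12)
obs 5: x=6 → posterior Gamma(25, 13)

alpha=25, beta=13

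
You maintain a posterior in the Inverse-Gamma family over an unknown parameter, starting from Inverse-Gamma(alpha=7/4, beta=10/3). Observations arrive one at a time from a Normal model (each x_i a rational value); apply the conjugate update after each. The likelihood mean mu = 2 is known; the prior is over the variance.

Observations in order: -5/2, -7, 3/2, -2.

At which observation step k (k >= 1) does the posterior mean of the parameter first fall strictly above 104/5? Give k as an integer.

k = 2

obs 1: x=-5/2 → posterior Inverse-Gamma(9/4, 323/24)
obs 2: x=-7 → posterior Inverse-Gamma(11/4, 1295/24)
obs 3: x=3/2 → posterior Inverse-Gamma(13/4, 649/12)
obs 4: x=-2 → posterior Inverse-Gamma(15/4, 745/12)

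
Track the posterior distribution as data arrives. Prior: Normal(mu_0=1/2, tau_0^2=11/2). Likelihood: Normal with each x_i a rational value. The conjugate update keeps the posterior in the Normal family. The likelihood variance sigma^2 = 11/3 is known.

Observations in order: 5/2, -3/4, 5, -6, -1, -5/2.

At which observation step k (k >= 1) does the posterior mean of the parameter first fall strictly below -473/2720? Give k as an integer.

k = 6

obs 1: x=5/2 → posterior Normal(17/10, 11/5)
obs 2: x=-3/4 → posterior Normal(25/32, 11/8)
obs 3: x=5 → posterior Normal(85/44, 1)
obs 4: x=-6 → posterior Normal(13/56, 11/14)
obs 5: x=-1 → posterior Normal(1/68, 11/17)
obs 6: x=-5/2 → posterior Normal(-29/80, 11/20)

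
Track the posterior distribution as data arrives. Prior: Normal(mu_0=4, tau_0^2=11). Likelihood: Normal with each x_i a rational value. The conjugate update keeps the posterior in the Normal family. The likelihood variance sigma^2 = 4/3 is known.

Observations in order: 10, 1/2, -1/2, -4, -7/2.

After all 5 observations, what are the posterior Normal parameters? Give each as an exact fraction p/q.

obs 1: x=10 → posterior Normal(346/37, 44/37)
obs 2: x=1/2 → posterior Normal(145/28, 22/35)
obs 3: x=-1/2 → posterior Normal(346/103, 44/103)
obs 4: x=-4 → posterior Normal(107/68, 11/34)
obs 5: x=-7/2 → posterior Normal(197/338, 44/169)

mu_0=197/338, tau_0^2=44/169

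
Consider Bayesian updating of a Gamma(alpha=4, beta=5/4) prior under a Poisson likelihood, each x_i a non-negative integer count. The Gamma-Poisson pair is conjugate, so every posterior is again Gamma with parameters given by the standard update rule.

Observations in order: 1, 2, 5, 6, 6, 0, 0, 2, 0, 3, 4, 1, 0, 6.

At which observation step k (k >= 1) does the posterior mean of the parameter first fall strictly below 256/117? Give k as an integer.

k = 2

obs 1: x=1 → posterior Gamma(5, 9/4)
obs 2: x=2 → posterior Gamma(7, 13/4)
obs 3: x=5 → posterior Gamma(12, 17/4)
obs 4: x=6 → posterior Gamma(18, 21/4)
obs 5: x=6 → posterior Gamma(24, 25/4)
obs 6: x=0 → posterior Gamma(24, 29/4)
obs 7: x=0 → posterior Gamma(24, 33/4)
obs 8: x=2 → posterior Gamma(26, 37/4)
obs 9: x=0 → posterior Gamma(26, 41/4)
obs 10: x=3 → posterior Gamma(29, 45/4)
obs 11: x=4 → posterior Gamma(33, 49/4)
obs 12: x=1 → posterior Gamma(34, 53/4)
obs 13: x=0 → posterior Gamma(34, 57/4)
obs 14: x=6 → posterior Gamma(40, 61/4)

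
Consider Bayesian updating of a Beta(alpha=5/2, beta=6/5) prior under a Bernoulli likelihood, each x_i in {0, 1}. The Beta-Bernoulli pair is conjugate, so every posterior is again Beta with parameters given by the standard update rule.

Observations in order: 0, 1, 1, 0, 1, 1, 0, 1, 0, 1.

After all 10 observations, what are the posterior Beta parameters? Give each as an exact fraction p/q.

alpha=17/2, beta=26/5

obs 1: x=0 → posterior Beta(5/2, 11/5)
obs 2: x=1 → posterior Beta(7/2, 11/5)
obs 3: x=1 → posterior Beta(9/2, 11/5)
obs 4: x=0 → posterior Beta(9/2, 16/5)
obs 5: x=1 → posterior Beta(11/2, 16/5)
obs 6: x=1 → posterior Beta(13/2, 16/5)
obs 7: x=0 → posterior Beta(13/2, 21/5)
obs 8: x=1 → posterior Beta(15/2, 21/5)
obs 9: x=0 → posterior Beta(15/2, 26/5)
obs 10: x=1 → posterior Beta(17/2, 26/5)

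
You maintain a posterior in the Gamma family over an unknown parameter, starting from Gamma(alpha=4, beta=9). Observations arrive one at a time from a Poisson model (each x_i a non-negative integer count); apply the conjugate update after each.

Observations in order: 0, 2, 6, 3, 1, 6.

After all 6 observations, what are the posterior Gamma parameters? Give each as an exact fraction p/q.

obs 1: x=0 → posterior Gamma(4, 10)
obs 2: x=2 → posterior Gamma(6, 11)
obs 3: x=6 → posterior Gamma(12, 12)
obs 4: x=3 → posterior Gamma(15, 13)
obs 5: x=1 → posterior Gamma(16, 14)
obs 6: x=6 → posterior Gamma(22, 15)

alpha=22, beta=15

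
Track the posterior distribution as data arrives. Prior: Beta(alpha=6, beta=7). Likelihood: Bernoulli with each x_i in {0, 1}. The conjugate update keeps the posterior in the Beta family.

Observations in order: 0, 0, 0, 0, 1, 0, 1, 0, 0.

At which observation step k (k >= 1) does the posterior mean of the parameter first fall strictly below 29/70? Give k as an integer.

k = 2

obs 1: x=0 → posterior Beta(6, 8)
obs 2: x=0 → posterior Beta(6, 9)
obs 3: x=0 → posterior Beta(6, 10)
obs 4: x=0 → posterior Beta(6, 11)
obs 5: x=1 → posterior Beta(7, 11)
obs 6: x=0 → posterior Beta(7, 12)
obs 7: x=1 → posterior Beta(8, 12)
obs 8: x=0 → posterior Beta(8, 13)
obs 9: x=0 → posterior Beta(8, 14)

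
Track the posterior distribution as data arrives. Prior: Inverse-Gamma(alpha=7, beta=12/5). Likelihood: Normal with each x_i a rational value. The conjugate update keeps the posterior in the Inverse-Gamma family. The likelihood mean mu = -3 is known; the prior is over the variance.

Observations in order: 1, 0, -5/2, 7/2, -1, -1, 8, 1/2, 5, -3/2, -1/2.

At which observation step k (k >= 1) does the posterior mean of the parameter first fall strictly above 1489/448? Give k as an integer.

obs 1: x=1 → posterior Inverse-Gamma(15/2, 52/5)
obs 2: x=0 → posterior Inverse-Gamma(8, 149/10)
obs 3: x=-5/2 → posterior Inverse-Gamma(17/2, 601/40)
obs 4: x=7/2 → posterior Inverse-Gamma(9, 723/20)
obs 5: x=-1 → posterior Inverse-Gamma(19/2, 763/20)
obs 6: x=-1 → posterior Inverse-Gamma(10, 803/20)
obs 7: x=8 → posterior Inverse-Gamma(21/2, 2013/20)
obs 8: x=1/2 → posterior Inverse-Gamma(11, 4271/40)
obs 9: x=5 → posterior Inverse-Gamma(23/2, 5551/40)
obs 10: x=-3/2 → posterior Inverse-Gamma(12, 1399/10)
obs 11: x=-1/2 → posterior Inverse-Gamma(25/2, 5721/40)

k = 4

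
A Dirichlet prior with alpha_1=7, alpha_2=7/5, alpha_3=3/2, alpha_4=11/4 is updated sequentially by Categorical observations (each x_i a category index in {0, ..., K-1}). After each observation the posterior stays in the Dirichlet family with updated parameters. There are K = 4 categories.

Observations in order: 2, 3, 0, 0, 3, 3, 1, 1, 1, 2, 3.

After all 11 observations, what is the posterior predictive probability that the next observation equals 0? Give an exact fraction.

180/473

obs 1: x=2 → posterior Dirichlet(7, 7/5, 5/2, 11/4)
obs 2: x=3 → posterior Dirichlet(7, 7/5, 5/2, 15/4)
obs 3: x=0 → posterior Dirichlet(8, 7/5, 5/2, 15/4)
obs 4: x=0 → posterior Dirichlet(9, 7/5, 5/2, 15/4)
obs 5: x=3 → posterior Dirichlet(9, 7/5, 5/2, 19/4)
obs 6: x=3 → posterior Dirichlet(9, 7/5, 5/2, 23/4)
obs 7: x=1 → posterior Dirichlet(9, 12/5, 5/2, 23/4)
obs 8: x=1 → posterior Dirichlet(9, 17/5, 5/2, 23/4)
obs 9: x=1 → posterior Dirichlet(9, 22/5, 5/2, 23/4)
obs 10: x=2 → posterior Dirichlet(9, 22/5, 7/2, 23/4)
obs 11: x=3 → posterior Dirichlet(9, 22/5, 7/2, 27/4)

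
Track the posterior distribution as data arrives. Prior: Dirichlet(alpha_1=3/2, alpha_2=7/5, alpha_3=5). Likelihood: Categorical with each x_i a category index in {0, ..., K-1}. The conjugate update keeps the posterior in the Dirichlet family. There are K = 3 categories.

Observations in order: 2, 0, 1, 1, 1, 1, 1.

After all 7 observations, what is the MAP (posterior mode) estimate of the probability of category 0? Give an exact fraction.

15/119

obs 1: x=2 → posterior Dirichlet(3/2, 7/5, 6)
obs 2: x=0 → posterior Dirichlet(5/2, 7/5, 6)
obs 3: x=1 → posterior Dirichlet(5/2, 12/5, 6)
obs 4: x=1 → posterior Dirichlet(5/2, 17/5, 6)
obs 5: x=1 → posterior Dirichlet(5/2, 22/5, 6)
obs 6: x=1 → posterior Dirichlet(5/2, 27/5, 6)
obs 7: x=1 → posterior Dirichlet(5/2, 32/5, 6)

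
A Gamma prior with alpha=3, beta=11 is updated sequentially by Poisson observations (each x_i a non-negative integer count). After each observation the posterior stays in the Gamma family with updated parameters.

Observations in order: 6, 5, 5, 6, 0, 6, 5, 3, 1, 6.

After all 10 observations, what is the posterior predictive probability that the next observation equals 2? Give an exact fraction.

7176509295457279978629066336423638239956450501421699280535569601/27307923620129160367850504666323793149379670454889687880445198336

obs 1: x=6 → posterior Gamma(9, 12)
obs 2: x=5 → posterior Gamma(14, 13)
obs 3: x=5 → posterior Gamma(19, 14)
obs 4: x=6 → posterior Gamma(25, 15)
obs 5: x=0 → posterior Gamma(25, 16)
obs 6: x=6 → posterior Gamma(31, 17)
obs 7: x=5 → posterior Gamma(36, 18)
obs 8: x=3 → posterior Gamma(39, 19)
obs 9: x=1 → posterior Gamma(40, 20)
obs 10: x=6 → posterior Gamma(46, 21)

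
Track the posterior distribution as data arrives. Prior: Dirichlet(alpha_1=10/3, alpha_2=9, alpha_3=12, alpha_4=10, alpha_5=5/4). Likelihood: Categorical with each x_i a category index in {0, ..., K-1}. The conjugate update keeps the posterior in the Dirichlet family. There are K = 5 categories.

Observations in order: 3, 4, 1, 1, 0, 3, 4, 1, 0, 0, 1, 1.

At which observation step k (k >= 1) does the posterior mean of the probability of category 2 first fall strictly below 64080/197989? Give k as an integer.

obs 1: x=3 → posterior Dirichlet(10/3, 9, 12, 11, 5/4)
obs 2: x=4 → posterior Dirichlet(10/3, 9, 12, 11, 9/4)
obs 3: x=1 → posterior Dirichlet(10/3, 10, 12, 11, 9/4)
obs 4: x=1 → posterior Dirichlet(10/3, 11, 12, 11, 9/4)
obs 5: x=0 → posterior Dirichlet(13/3, 11, 12, 11, 9/4)
obs 6: x=3 → posterior Dirichlet(13/3, 11, 12, 12, 9/4)
obs 7: x=4 → posterior Dirichlet(13/3, 11, 12, 12, 13/4)
obs 8: x=1 → posterior Dirichlet(13/3, 12, 12, 12, 13/4)
obs 9: x=0 → posterior Dirichlet(16/3, 12, 12, 12, 13/4)
obs 10: x=0 → posterior Dirichlet(19/3, 12, 12, 12, 13/4)
obs 11: x=1 → posterior Dirichlet(19/3, 13, 12, 12, 13/4)
obs 12: x=1 → posterior Dirichlet(19/3, 14, 12, 12, 13/4)

k = 2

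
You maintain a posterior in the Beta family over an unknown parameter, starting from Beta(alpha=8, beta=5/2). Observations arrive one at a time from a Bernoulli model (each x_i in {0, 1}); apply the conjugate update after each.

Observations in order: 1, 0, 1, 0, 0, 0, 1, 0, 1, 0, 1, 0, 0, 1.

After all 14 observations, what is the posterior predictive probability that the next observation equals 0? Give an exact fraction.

obs 1: x=1 → posterior Beta(9, 5/2)
obs 2: x=0 → posterior Beta(9, 7/2)
obs 3: x=1 → posterior Beta(10, 7/2)
obs 4: x=0 → posterior Beta(10, 9/2)
obs 5: x=0 → posterior Beta(10, 11/2)
obs 6: x=0 → posterior Beta(10, 13/2)
obs 7: x=1 → posterior Beta(11, 13/2)
obs 8: x=0 → posterior Beta(11, 15/2)
obs 9: x=1 → posterior Beta(12, 15/2)
obs 10: x=0 → posterior Beta(12, 17/2)
obs 11: x=1 → posterior Beta(13, 17/2)
obs 12: x=0 → posterior Beta(13, 19/2)
obs 13: x=0 → posterior Beta(13, 21/2)
obs 14: x=1 → posterior Beta(14, 21/2)

3/7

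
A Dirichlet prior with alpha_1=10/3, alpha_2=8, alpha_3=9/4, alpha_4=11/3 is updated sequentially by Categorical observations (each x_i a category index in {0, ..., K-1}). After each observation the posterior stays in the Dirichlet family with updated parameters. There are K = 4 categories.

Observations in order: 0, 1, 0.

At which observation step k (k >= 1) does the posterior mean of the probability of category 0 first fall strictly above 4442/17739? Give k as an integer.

obs 1: x=0 → posterior Dirichlet(13/3, 8, 9/4, 11/3)
obs 2: x=1 → posterior Dirichlet(13/3, 9, 9/4, 11/3)
obs 3: x=0 → posterior Dirichlet(16/3, 9, 9/4, 11/3)

k = 3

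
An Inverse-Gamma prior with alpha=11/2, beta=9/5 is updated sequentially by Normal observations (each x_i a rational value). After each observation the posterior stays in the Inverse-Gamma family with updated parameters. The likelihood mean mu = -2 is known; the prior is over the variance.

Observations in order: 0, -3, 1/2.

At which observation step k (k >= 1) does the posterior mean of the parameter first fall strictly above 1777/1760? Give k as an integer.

k = 3

obs 1: x=0 → posterior Inverse-Gamma(6, 19/5)
obs 2: x=-3 → posterior Inverse-Gamma(13/2, 43/10)
obs 3: x=1/2 → posterior Inverse-Gamma(7, 297/40)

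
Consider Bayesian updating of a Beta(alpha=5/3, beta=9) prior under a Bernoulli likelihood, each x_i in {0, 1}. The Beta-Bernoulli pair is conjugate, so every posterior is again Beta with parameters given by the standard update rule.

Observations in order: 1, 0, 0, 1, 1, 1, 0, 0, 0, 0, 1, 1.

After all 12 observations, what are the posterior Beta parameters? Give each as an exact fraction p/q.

alpha=23/3, beta=15

obs 1: x=1 → posterior Beta(8/3, 9)
obs 2: x=0 → posterior Beta(8/3, 10)
obs 3: x=0 → posterior Beta(8/3, 11)
obs 4: x=1 → posterior Beta(11/3, 11)
obs 5: x=1 → posterior Beta(14/3, 11)
obs 6: x=1 → posterior Beta(17/3, 11)
obs 7: x=0 → posterior Beta(17/3, 12)
obs 8: x=0 → posterior Beta(17/3, 13)
obs 9: x=0 → posterior Beta(17/3, 14)
obs 10: x=0 → posterior Beta(17/3, 15)
obs 11: x=1 → posterior Beta(20/3, 15)
obs 12: x=1 → posterior Beta(23/3, 15)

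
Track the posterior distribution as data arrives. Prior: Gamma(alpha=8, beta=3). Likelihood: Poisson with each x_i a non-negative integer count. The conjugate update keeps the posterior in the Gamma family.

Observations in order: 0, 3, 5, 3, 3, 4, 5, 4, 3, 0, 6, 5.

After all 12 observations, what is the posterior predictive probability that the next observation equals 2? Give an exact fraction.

5207242251748071626377830423137993420823477208614349365234375/25711008708143844408671393477458601640355247900524685364822016

obs 1: x=0 → posterior Gamma(8, 4)
obs 2: x=3 → posterior Gamma(11, 5)
obs 3: x=5 → posterior Gamma(16, 6)
obs 4: x=3 → posterior Gamma(19, 7)
obs 5: x=3 → posterior Gamma(22, 8)
obs 6: x=4 → posterior Gamma(26, 9)
obs 7: x=5 → posterior Gamma(31, 10)
obs 8: x=4 → posterior Gamma(35, 11)
obs 9: x=3 → posterior Gamma(38, 12)
obs 10: x=0 → posterior Gamma(38, 13)
obs 11: x=6 → posterior Gamma(44, 14)
obs 12: x=5 → posterior Gamma(49, 15)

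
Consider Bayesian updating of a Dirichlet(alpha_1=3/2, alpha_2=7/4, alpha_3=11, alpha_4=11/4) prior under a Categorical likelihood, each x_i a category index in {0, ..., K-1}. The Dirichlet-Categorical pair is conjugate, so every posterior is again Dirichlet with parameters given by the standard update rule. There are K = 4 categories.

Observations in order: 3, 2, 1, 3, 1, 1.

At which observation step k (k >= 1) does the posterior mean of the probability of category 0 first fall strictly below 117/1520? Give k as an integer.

k = 3

obs 1: x=3 → posterior Dirichlet(3/2, 7/4, 11, 15/4)
obs 2: x=2 → posterior Dirichlet(3/2, 7/4, 12, 15/4)
obs 3: x=1 → posterior Dirichlet(3/2, 11/4, 12, 15/4)
obs 4: x=3 → posterior Dirichlet(3/2, 11/4, 12, 19/4)
obs 5: x=1 → posterior Dirichlet(3/2, 15/4, 12, 19/4)
obs 6: x=1 → posterior Dirichlet(3/2, 19/4, 12, 19/4)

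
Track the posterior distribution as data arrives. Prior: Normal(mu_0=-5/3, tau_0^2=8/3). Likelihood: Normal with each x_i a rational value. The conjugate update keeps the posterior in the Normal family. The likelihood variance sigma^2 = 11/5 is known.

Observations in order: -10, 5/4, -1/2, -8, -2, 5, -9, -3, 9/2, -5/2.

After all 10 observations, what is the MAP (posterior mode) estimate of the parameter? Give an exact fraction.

obs 1: x=-10 → posterior Normal(-455/73, 88/73)
obs 2: x=5/4 → posterior Normal(-405/113, 88/113)
obs 3: x=-1/2 → posterior Normal(-25/9, 88/153)
obs 4: x=-8 → posterior Normal(-745/193, 88/193)
obs 5: x=-2 → posterior Normal(-825/233, 88/233)
obs 6: x=5 → posterior Normal(-625/273, 88/273)
obs 7: x=-9 → posterior Normal(-985/313, 88/313)
obs 8: x=-3 → posterior Normal(-1105/353, 88/353)
obs 9: x=9/2 → posterior Normal(-925/393, 88/393)
obs 10: x=-5/2 → posterior Normal(-1025/433, 88/433)

-1025/433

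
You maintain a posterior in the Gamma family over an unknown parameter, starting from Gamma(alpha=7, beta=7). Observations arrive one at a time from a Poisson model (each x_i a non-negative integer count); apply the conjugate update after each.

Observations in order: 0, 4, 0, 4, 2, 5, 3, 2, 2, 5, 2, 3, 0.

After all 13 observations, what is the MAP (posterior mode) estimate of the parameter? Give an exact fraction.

obs 1: x=0 → posterior Gamma(7, 8)
obs 2: x=4 → posterior Gamma(11, 9)
obs 3: x=0 → posterior Gamma(11, 10)
obs 4: x=4 → posterior Gamma(15, 11)
obs 5: x=2 → posterior Gamma(17, 12)
obs 6: x=5 → posterior Gamma(22, 13)
obs 7: x=3 → posterior Gamma(25, 14)
obs 8: x=2 → posterior Gamma(27, 15)
obs 9: x=2 → posterior Gamma(29, 16)
obs 10: x=5 → posterior Gamma(34, 17)
obs 11: x=2 → posterior Gamma(36, 18)
obs 12: x=3 → posterior Gamma(39, 19)
obs 13: x=0 → posterior Gamma(39, 20)

19/10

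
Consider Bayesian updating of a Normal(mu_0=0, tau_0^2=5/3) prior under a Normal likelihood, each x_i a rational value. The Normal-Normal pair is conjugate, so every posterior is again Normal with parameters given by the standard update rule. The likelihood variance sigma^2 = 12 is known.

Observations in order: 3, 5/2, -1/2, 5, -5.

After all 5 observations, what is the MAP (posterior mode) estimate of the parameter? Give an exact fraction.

25/61

obs 1: x=3 → posterior Normal(15/41, 60/41)
obs 2: x=5/2 → posterior Normal(55/92, 30/23)
obs 3: x=-1/2 → posterior Normal(25/51, 20/17)
obs 4: x=5 → posterior Normal(25/28, 15/14)
obs 5: x=-5 → posterior Normal(25/61, 60/61)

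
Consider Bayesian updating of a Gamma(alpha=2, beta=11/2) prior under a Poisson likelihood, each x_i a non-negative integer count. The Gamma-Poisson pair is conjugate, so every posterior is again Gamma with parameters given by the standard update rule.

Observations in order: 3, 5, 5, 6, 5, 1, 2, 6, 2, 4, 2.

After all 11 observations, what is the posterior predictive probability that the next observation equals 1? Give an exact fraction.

17005831279915621556179879305267070083504285248203334738930452280982/86894832702129043546876720081836688228804632672108709812164306640625

obs 1: x=3 → posterior Gamma(5, 13/2)
obs 2: x=5 → posterior Gamma(10, 15/2)
obs 3: x=5 → posterior Gamma(15, 17/2)
obs 4: x=6 → posterior Gamma(21, 19/2)
obs 5: x=5 → posterior Gamma(26, 21/2)
obs 6: x=1 → posterior Gamma(27, 23/2)
obs 7: x=2 → posterior Gamma(29, 25/2)
obs 8: x=6 → posterior Gamma(35, 27/2)
obs 9: x=2 → posterior Gamma(37, 29/2)
obs 10: x=4 → posterior Gamma(41, 31/2)
obs 11: x=2 → posterior Gamma(43, 33/2)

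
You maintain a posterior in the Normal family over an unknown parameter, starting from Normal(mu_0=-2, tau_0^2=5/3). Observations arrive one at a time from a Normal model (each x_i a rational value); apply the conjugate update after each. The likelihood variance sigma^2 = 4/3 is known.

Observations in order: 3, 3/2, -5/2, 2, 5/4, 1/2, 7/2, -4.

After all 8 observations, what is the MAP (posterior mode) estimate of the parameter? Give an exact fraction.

obs 1: x=3 → posterior Normal(7/9, 20/27)
obs 2: x=3/2 → posterior Normal(29/28, 10/21)
obs 3: x=-5/2 → posterior Normal(2/19, 20/57)
obs 4: x=2 → posterior Normal(1/2, 5/18)
obs 5: x=5/4 → posterior Normal(73/116, 20/87)
obs 6: x=1/2 → posterior Normal(83/136, 10/51)
obs 7: x=7/2 → posterior Normal(51/52, 20/117)
obs 8: x=-4 → posterior Normal(73/176, 5/33)

73/176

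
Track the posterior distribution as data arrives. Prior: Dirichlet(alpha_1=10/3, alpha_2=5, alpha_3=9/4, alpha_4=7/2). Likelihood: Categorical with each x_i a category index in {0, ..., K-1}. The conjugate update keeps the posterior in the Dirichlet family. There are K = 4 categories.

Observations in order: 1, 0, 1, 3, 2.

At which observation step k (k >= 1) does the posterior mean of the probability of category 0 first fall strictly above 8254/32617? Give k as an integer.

obs 1: x=1 → posterior Dirichlet(10/3, 6, 9/4, 7/2)
obs 2: x=0 → posterior Dirichlet(13/3, 6, 9/4, 7/2)
obs 3: x=1 → posterior Dirichlet(13/3, 7, 9/4, 7/2)
obs 4: x=3 → posterior Dirichlet(13/3, 7, 9/4, 9/2)
obs 5: x=2 → posterior Dirichlet(13/3, 7, 13/4, 9/2)

k = 2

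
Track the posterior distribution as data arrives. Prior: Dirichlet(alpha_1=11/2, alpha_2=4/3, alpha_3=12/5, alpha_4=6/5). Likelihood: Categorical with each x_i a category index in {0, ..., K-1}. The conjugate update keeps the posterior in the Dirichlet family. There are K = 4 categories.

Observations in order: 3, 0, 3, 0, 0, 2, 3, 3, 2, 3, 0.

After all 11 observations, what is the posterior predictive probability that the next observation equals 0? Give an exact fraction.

285/643

obs 1: x=3 → posterior Dirichlet(11/2, 4/3, 12/5, 11/5)
obs 2: x=0 → posterior Dirichlet(13/2, 4/3, 12/5, 11/5)
obs 3: x=3 → posterior Dirichlet(13/2, 4/3, 12/5, 16/5)
obs 4: x=0 → posterior Dirichlet(15/2, 4/3, 12/5, 16/5)
obs 5: x=0 → posterior Dirichlet(17/2, 4/3, 12/5, 16/5)
obs 6: x=2 → posterior Dirichlet(17/2, 4/3, 17/5, 16/5)
obs 7: x=3 → posterior Dirichlet(17/2, 4/3, 17/5, 21/5)
obs 8: x=3 → posterior Dirichlet(17/2, 4/3, 17/5, 26/5)
obs 9: x=2 → posterior Dirichlet(17/2, 4/3, 22/5, 26/5)
obs 10: x=3 → posterior Dirichlet(17/2, 4/3, 22/5, 31/5)
obs 11: x=0 → posterior Dirichlet(19/2, 4/3, 22/5, 31/5)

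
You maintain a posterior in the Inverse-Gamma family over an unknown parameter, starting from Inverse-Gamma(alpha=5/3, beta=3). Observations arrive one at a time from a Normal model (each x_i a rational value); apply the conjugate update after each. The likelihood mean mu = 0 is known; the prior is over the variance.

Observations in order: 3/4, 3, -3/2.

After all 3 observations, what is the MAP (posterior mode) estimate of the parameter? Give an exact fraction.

obs 1: x=3/4 → posterior Inverse-Gamma(13/6, 105/32)
obs 2: x=3 → posterior Inverse-Gamma(8/3, 249/32)
obs 3: x=-3/2 → posterior Inverse-Gamma(19/6, 285/32)

171/80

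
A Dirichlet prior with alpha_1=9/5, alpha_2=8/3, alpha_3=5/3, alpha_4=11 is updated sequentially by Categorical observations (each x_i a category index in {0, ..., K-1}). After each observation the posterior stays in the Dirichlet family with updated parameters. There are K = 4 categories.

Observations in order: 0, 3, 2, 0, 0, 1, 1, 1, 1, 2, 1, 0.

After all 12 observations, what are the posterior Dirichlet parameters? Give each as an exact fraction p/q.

alpha_1=29/5, alpha_2=23/3, alpha_3=11/3, alpha_4=12

obs 1: x=0 → posterior Dirichlet(14/5, 8/3, 5/3, 11)
obs 2: x=3 → posterior Dirichlet(14/5, 8/3, 5/3, 12)
obs 3: x=2 → posterior Dirichlet(14/5, 8/3, 8/3, 12)
obs 4: x=0 → posterior Dirichlet(19/5, 8/3, 8/3, 12)
obs 5: x=0 → posterior Dirichlet(24/5, 8/3, 8/3, 12)
obs 6: x=1 → posterior Dirichlet(24/5, 11/3, 8/3, 12)
obs 7: x=1 → posterior Dirichlet(24/5, 14/3, 8/3, 12)
obs 8: x=1 → posterior Dirichlet(24/5, 17/3, 8/3, 12)
obs 9: x=1 → posterior Dirichlet(24/5, 20/3, 8/3, 12)
obs 10: x=2 → posterior Dirichlet(24/5, 20/3, 11/3, 12)
obs 11: x=1 → posterior Dirichlet(24/5, 23/3, 11/3, 12)
obs 12: x=0 → posterior Dirichlet(29/5, 23/3, 11/3, 12)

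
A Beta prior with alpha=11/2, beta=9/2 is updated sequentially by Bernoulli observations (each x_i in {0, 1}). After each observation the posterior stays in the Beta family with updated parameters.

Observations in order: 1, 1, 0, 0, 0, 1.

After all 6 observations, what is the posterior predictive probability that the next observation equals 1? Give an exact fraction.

obs 1: x=1 → posterior Beta(13/2, 9/2)
obs 2: x=1 → posterior Beta(15/2, 9/2)
obs 3: x=0 → posterior Beta(15/2, 11/2)
obs 4: x=0 → posterior Beta(15/2, 13/2)
obs 5: x=0 → posterior Beta(15/2, 15/2)
obs 6: x=1 → posterior Beta(17/2, 15/2)

17/32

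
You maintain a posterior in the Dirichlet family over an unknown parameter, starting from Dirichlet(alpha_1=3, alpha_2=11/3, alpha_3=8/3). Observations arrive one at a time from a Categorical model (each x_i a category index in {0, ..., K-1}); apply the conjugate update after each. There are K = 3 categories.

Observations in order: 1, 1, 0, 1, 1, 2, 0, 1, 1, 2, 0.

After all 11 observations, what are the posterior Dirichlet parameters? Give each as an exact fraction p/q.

alpha_1=6, alpha_2=29/3, alpha_3=14/3

obs 1: x=1 → posterior Dirichlet(3, 14/3, 8/3)
obs 2: x=1 → posterior Dirichlet(3, 17/3, 8/3)
obs 3: x=0 → posterior Dirichlet(4, 17/3, 8/3)
obs 4: x=1 → posterior Dirichlet(4, 20/3, 8/3)
obs 5: x=1 → posterior Dirichlet(4, 23/3, 8/3)
obs 6: x=2 → posterior Dirichlet(4, 23/3, 11/3)
obs 7: x=0 → posterior Dirichlet(5, 23/3, 11/3)
obs 8: x=1 → posterior Dirichlet(5, 26/3, 11/3)
obs 9: x=1 → posterior Dirichlet(5, 29/3, 11/3)
obs 10: x=2 → posterior Dirichlet(5, 29/3, 14/3)
obs 11: x=0 → posterior Dirichlet(6, 29/3, 14/3)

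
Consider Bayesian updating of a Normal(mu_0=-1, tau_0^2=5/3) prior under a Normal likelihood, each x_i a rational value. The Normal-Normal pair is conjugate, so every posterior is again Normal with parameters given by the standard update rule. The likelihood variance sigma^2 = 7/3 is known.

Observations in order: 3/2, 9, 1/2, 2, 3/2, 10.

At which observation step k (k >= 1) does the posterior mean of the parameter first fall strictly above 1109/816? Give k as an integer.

k = 2

obs 1: x=3/2 → posterior Normal(1/24, 35/36)
obs 2: x=9 → posterior Normal(91/34, 35/51)
obs 3: x=1/2 → posterior Normal(24/11, 35/66)
obs 4: x=2 → posterior Normal(58/27, 35/81)
obs 5: x=3/2 → posterior Normal(131/64, 35/96)
obs 6: x=10 → posterior Normal(231/74, 35/111)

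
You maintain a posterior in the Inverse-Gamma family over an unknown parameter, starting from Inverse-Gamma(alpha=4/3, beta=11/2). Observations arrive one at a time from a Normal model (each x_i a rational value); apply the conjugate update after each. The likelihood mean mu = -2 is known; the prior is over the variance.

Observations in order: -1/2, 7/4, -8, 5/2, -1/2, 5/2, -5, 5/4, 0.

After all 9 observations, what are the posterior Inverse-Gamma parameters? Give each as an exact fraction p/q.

obs 1: x=-1/2 → posterior Inverse-Gamma(11/6, 53/8)
obs 2: x=7/4 → posterior Inverse-Gamma(7/3, 437/32)
obs 3: x=-8 → posterior Inverse-Gamma(17/6, 1013/32)
obs 4: x=5/2 → posterior Inverse-Gamma(10/3, 1337/32)
obs 5: x=-1/2 → posterior Inverse-Gamma(23/6, 1373/32)
obs 6: x=5/2 → posterior Inverse-Gamma(13/3, 1697/32)
obs 7: x=-5 → posterior Inverse-Gamma(29/6, 1841/32)
obs 8: x=5/4 → posterior Inverse-Gamma(16/3, 1005/16)
obs 9: x=0 → posterior Inverse-Gamma(35/6, 1037/16)

alpha=35/6, beta=1037/16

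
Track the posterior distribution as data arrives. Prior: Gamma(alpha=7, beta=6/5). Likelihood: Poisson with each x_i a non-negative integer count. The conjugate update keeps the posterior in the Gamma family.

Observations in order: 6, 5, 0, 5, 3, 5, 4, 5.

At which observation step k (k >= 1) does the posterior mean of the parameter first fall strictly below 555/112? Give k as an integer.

obs 1: x=6 → posterior Gamma(13, 11/5)
obs 2: x=5 → posterior Gamma(18, 16/5)
obs 3: x=0 → posterior Gamma(18, 21/5)
obs 4: x=5 → posterior Gamma(23, 26/5)
obs 5: x=3 → posterior Gamma(26, 31/5)
obs 6: x=5 → posterior Gamma(31, 36/5)
obs 7: x=4 → posterior Gamma(35, 41/5)
obs 8: x=5 → posterior Gamma(40, 46/5)

k = 3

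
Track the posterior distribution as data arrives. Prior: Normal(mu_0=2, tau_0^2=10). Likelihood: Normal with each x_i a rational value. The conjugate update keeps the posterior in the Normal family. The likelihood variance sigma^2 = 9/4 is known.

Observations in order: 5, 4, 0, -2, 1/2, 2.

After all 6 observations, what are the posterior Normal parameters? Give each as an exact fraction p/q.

obs 1: x=5 → posterior Normal(218/49, 90/49)
obs 2: x=4 → posterior Normal(378/89, 90/89)
obs 3: x=0 → posterior Normal(126/43, 30/43)
obs 4: x=-2 → posterior Normal(298/169, 90/169)
obs 5: x=1/2 → posterior Normal(318/209, 90/209)
obs 6: x=2 → posterior Normal(398/249, 30/83)

mu_0=398/249, tau_0^2=30/83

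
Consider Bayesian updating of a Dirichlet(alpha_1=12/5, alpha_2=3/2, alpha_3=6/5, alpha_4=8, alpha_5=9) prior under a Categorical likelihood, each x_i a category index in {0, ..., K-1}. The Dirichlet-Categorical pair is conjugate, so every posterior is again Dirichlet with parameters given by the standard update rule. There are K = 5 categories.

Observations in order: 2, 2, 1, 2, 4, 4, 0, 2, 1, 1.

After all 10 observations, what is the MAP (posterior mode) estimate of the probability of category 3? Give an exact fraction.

obs 1: x=2 → posterior Dirichlet(12/5, 3/2, 11/5, 8, 9)
obs 2: x=2 → posterior Dirichlet(12/5, 3/2, 16/5, 8, 9)
obs 3: x=1 → posterior Dirichlet(12/5, 5/2, 16/5, 8, 9)
obs 4: x=2 → posterior Dirichlet(12/5, 5/2, 21/5, 8, 9)
obs 5: x=4 → posterior Dirichlet(12/5, 5/2, 21/5, 8, 10)
obs 6: x=4 → posterior Dirichlet(12/5, 5/2, 21/5, 8, 11)
obs 7: x=0 → posterior Dirichlet(17/5, 5/2, 21/5, 8, 11)
obs 8: x=2 → posterior Dirichlet(17/5, 5/2, 26/5, 8, 11)
obs 9: x=1 → posterior Dirichlet(17/5, 7/2, 26/5, 8, 11)
obs 10: x=1 → posterior Dirichlet(17/5, 9/2, 26/5, 8, 11)

70/271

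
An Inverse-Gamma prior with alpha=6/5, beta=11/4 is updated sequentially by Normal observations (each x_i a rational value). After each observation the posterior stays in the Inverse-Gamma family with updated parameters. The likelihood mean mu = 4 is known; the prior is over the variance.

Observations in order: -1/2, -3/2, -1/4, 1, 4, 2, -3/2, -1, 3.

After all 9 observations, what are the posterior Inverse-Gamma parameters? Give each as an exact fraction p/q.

obs 1: x=-1/2 → posterior Inverse-Gamma(17/10, 103/8)
obs 2: x=-3/2 → posterior Inverse-Gamma(11/5, 28)
obs 3: x=-1/4 → posterior Inverse-Gamma(27/10, 1185/32)
obs 4: x=1 → posterior Inverse-Gamma(16/5, 1329/32)
obs 5: x=4 → posterior Inverse-Gamma(37/10, 1329/32)
obs 6: x=2 → posterior Inverse-Gamma(21/5, 1393/32)
obs 7: x=-3/2 → posterior Inverse-Gamma(47/10, 1877/32)
obs 8: x=-1 → posterior Inverse-Gamma(26/5, 2277/32)
obs 9: x=3 → posterior Inverse-Gamma(57/10, 2293/32)

alpha=57/10, beta=2293/32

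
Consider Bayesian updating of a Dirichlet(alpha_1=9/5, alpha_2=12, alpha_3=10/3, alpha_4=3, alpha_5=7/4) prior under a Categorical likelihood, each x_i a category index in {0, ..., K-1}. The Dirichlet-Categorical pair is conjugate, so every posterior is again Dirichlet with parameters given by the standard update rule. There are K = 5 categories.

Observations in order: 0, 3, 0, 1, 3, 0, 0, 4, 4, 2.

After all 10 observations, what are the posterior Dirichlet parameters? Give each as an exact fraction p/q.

alpha_1=29/5, alpha_2=13, alpha_3=13/3, alpha_4=5, alpha_5=15/4

obs 1: x=0 → posterior Dirichlet(14/5, 12, 10/3, 3, 7/4)
obs 2: x=3 → posterior Dirichlet(14/5, 12, 10/3, 4, 7/4)
obs 3: x=0 → posterior Dirichlet(19/5, 12, 10/3, 4, 7/4)
obs 4: x=1 → posterior Dirichlet(19/5, 13, 10/3, 4, 7/4)
obs 5: x=3 → posterior Dirichlet(19/5, 13, 10/3, 5, 7/4)
obs 6: x=0 → posterior Dirichlet(24/5, 13, 10/3, 5, 7/4)
obs 7: x=0 → posterior Dirichlet(29/5, 13, 10/3, 5, 7/4)
obs 8: x=4 → posterior Dirichlet(29/5, 13, 10/3, 5, 11/4)
obs 9: x=4 → posterior Dirichlet(29/5, 13, 10/3, 5, 15/4)
obs 10: x=2 → posterior Dirichlet(29/5, 13, 13/3, 5, 15/4)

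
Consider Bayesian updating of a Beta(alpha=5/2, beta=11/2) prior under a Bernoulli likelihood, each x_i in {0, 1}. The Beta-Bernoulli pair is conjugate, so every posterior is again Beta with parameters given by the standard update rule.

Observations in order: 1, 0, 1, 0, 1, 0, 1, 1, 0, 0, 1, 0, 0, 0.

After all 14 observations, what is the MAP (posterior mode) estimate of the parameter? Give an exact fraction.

3/8

obs 1: x=1 → posterior Beta(7/2, 11/2)
obs 2: x=0 → posterior Beta(7/2, 13/2)
obs 3: x=1 → posterior Beta(9/2, 13/2)
obs 4: x=0 → posterior Beta(9/2, 15/2)
obs 5: x=1 → posterior Beta(11/2, 15/2)
obs 6: x=0 → posterior Beta(11/2, 17/2)
obs 7: x=1 → posterior Beta(13/2, 17/2)
obs 8: x=1 → posterior Beta(15/2, 17/2)
obs 9: x=0 → posterior Beta(15/2, 19/2)
obs 10: x=0 → posterior Beta(15/2, 21/2)
obs 11: x=1 → posterior Beta(17/2, 21/2)
obs 12: x=0 → posterior Beta(17/2, 23/2)
obs 13: x=0 → posterior Beta(17/2, 25/2)
obs 14: x=0 → posterior Beta(17/2, 27/2)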